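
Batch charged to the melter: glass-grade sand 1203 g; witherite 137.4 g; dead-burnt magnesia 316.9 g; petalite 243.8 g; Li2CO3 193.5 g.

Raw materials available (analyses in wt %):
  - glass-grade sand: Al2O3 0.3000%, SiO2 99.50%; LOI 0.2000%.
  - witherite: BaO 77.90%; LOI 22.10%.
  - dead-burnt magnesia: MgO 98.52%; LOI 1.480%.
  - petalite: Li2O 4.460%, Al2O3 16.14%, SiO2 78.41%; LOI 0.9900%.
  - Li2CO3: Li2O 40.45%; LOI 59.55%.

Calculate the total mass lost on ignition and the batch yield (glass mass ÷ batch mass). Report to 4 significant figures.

Mid-chain values are shown rounded to 4 significant digits alongside each step. All internal work holds exact precision from first step to last — every reported number is rounded only once; all derived quantities are computed at full float precision (yield, glass mass, the five compositions, totals, ignition loss) using the weight values at 1939 g of glass as given in the problem or the answer.
Per-material ignition loss:
  glass-grade sand: 1203 × 0.002000 = 2.406 g
  witherite: 137.4 × 0.2210 = 30.37 g
  dead-burnt magnesia: 316.9 × 0.01480 = 4.690 g
  petalite: 243.8 × 0.009900 = 2.414 g
  Li2CO3: 193.5 × 0.5955 = 115.2 g
Total LOI = 155.1 g
Glass = batch − LOI = 2095 − 155.1 = 1939 g

LOI loss = 155.1 g; glass = 1939 g; yield = 92.60%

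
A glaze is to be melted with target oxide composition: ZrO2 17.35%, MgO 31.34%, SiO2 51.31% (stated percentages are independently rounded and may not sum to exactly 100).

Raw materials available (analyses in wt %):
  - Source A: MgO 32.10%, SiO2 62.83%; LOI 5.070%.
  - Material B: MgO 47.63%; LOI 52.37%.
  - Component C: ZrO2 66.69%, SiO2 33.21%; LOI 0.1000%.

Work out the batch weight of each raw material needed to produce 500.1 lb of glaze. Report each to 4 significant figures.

In-progress results appear rounded to 4 significant digits as written — all internal work keeps full precision at all times — each reported value carries a single rounding; derived quantities, which include the yield, LOI, three oxide percentages, totals, glass mass, are rebuilt at full precision, as set out in problem or answer, starting from the weights for 500.1 lb of glass.
Target oxide masses per 500.1 lb glaze:
  ZrO2: 17.35% × 500.1 = 86.77 lb
  MgO: 31.34% × 500.1 = 156.7 lb
  SiO2: 51.31% × 500.1 = 256.6 lb
Per-oxide balance check given the weights on record, relative to the basis at hand (delivered sums recover each target within answer rounding):
  ZrO2: 130.1·0.6669 = 86.76 lb (target 86.77 lb)
  MgO: 339.6·0.3210 + 100.2·0.4763 = 156.7 lb (target 156.7 lb)
  SiO2: 339.6·0.6283 + 130.1·0.3321 = 256.6 lb (target 256.6 lb)
Mass balance on the glass: Σ batch − LOI loss = 500.1 lb (targets for the oxides total 500.1 lb; versus the stated basis of 500.1 lb — rounding explains the deltas).
Total batch = Σ batch = 569.9 lb; loss to ignition Σ batch·LOI = 69.82 lb; glass ÷ batch gives a yield of 87.75%.

Batch per 500.1 lb glaze:
  Source A: 339.6 lb
  Material B: 100.2 lb
  Component C: 130.1 lb
Total batch = 569.9 lb; LOI loss = 69.82 lb; yield = 87.75%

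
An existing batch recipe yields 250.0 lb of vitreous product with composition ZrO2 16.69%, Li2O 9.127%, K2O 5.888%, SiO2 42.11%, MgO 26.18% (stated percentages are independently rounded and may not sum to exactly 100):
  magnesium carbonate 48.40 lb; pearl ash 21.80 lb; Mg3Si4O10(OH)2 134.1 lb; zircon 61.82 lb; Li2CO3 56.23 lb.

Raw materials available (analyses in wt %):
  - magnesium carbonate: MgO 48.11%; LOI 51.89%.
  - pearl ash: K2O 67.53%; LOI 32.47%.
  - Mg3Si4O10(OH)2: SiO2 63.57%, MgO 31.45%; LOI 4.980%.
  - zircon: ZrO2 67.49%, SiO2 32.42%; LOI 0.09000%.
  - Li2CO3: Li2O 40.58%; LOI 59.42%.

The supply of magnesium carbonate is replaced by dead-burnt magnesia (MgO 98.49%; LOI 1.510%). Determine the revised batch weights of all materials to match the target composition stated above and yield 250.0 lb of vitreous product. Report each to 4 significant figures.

Revised batch per 250.0 lb vitreous product:
  dead-burnt magnesia: 23.64 lb
  pearl ash: 21.80 lb
  Mg3Si4O10(OH)2: 134.1 lb
  zircon: 61.82 lb
  Li2CO3: 56.23 lb
Total batch = 297.6 lb; LOI loss = 47.58 lb

Mid-chain values appear, rounded to 4 significant figures, in the working; the whole derivation holds exact precision from first step to last — each reported number is rounded just once; all derived quantities (the totals, glass mass, five oxide percentages, ignition loss, yield) are computed using the weight values on 250.0 lb of glass at full precision as they appear in the problem or the answer.
Per-oxide target masses for 250.0 lb vitreous product:
  ZrO2: 16.69% × 250.0 = 41.72 lb
  Li2O: 9.127% × 250.0 = 22.82 lb
  K2O: 5.888% × 250.0 = 14.72 lb
  SiO2: 42.11% × 250.0 = 105.3 lb
  MgO: 26.18% × 250.0 = 65.45 lb
Verifying the oxide balance with the batch weights as given, on the stated basis (each sum matches its target mass net of answer rounding effects):
  ZrO2: 61.82·0.6749 = 41.72 lb (target 41.72 lb)
  Li2O: 56.23·0.4058 = 22.82 lb (target 22.82 lb)
  K2O: 21.80·0.6753 = 14.72 lb (target 14.72 lb)
  SiO2: 134.1·0.6357 + 61.82·0.3242 = 105.3 lb (target 105.3 lb)
  MgO: 23.64·0.9849 + 134.1·0.3145 = 65.46 lb (target 65.45 lb)
Mass balance on the glass: net batch after ignition = 250.0 lb (oxide target masses add up to 250.0 lb; basis as stated: 250.0 lb — a pure rounding effect).
Batch total: Σ batch = 297.6 lb; LOI removed, Σ of batch·LOI: 47.58 lb; yield: glass divided by total = 84.01%.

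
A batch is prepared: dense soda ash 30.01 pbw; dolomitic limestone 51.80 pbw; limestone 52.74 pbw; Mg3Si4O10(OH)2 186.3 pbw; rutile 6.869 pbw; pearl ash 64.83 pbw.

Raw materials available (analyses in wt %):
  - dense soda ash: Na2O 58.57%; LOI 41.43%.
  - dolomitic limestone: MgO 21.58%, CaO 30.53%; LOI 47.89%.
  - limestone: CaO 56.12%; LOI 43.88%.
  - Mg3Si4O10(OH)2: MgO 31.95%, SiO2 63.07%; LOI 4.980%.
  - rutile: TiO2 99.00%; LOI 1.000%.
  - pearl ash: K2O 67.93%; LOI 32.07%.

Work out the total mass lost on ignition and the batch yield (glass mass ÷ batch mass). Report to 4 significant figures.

LOI loss = 90.52 pbw; glass = 302.0 pbw; yield = 76.94%

Intermediates are rounded to 4 significant figures when displayed. All internal work carries full precision through the solve — each reported figure is rounded once only; all derived quantities are recomputed starting from the weights for 302.0 pbw of glass in full precision (ignition loss, the totals, six oxide percentages, yield, glass mass) as they appear in the problem or the answer.
Per-material ignition loss:
  dense soda ash: 30.01 × 0.4143 = 12.43 pbw
  dolomitic limestone: 51.80 × 0.4789 = 24.81 pbw
  limestone: 52.74 × 0.4388 = 23.14 pbw
  Mg3Si4O10(OH)2: 186.3 × 0.04980 = 9.278 pbw
  rutile: 6.869 × 0.01000 = 0.06869 pbw
  pearl ash: 64.83 × 0.3207 = 20.79 pbw
Total LOI = 90.52 pbw
Glass = batch − LOI = 392.5 − 90.52 = 302.0 pbw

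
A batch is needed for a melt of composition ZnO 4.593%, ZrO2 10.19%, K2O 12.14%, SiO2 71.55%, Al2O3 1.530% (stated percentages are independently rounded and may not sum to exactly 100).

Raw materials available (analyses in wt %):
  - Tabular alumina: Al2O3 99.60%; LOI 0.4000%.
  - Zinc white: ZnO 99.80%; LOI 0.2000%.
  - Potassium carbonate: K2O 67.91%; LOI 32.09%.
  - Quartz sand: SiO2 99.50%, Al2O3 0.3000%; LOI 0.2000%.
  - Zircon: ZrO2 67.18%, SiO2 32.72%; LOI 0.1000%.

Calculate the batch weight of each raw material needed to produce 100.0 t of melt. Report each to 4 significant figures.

All arithmetic maintains full precision end to end — the intermediate values appear rounded to 4 significant digits at each printed step; a single rounding completes every reported figure; all derived quantities (glass mass, the totals, the five compositions, the yield, LOI) are carried from the weighed amounts on 100.0 t of glass in full float precision as they appear in question or answer.
Oxide-by-oxide targets in 100.0 t melt:
  ZnO: 4.593% × 100.0 = 4.593 t
  ZrO2: 10.19% × 100.0 = 10.19 t
  K2O: 12.14% × 100.0 = 12.14 t
  SiO2: 71.55% × 100.0 = 71.55 t
  Al2O3: 1.530% × 100.0 = 1.530 t
Verifying the oxide balance given the weights on record, at the basis given (sums match the target masses up to rounding of the answer):
  ZnO: 4.602·0.9980 = 4.593 t (target 4.593 t)
  ZrO2: 15.17·0.6718 = 10.19 t (target 10.19 t)
  K2O: 17.88·0.6791 = 12.14 t (target 12.14 t)
  SiO2: 66.92·0.9950 + 15.17·0.3272 = 71.55 t (target 71.55 t)
  Al2O3: 1.335·0.9960 + 66.92·0.003000 = 1.530 t (target 1.530 t)
Glass-mass sanity pass: the batch minus its LOI: 100.0 t (oxide target masses add up to 100.0 t; basis as stated: 100.0 t — any gap is answer rounding).
Adding the batch up: Σ batch = 105.9 t; Σ batch·LOI gives LOI loss = 5.901 t; yield: glass divided by total = 94.43%.

Batch per 100.0 t melt:
  Tabular alumina: 1.335 t
  Zinc white: 4.602 t
  Potassium carbonate: 17.88 t
  Quartz sand: 66.92 t
  Zircon: 15.17 t
Total batch = 105.9 t; LOI loss = 5.901 t; yield = 94.43%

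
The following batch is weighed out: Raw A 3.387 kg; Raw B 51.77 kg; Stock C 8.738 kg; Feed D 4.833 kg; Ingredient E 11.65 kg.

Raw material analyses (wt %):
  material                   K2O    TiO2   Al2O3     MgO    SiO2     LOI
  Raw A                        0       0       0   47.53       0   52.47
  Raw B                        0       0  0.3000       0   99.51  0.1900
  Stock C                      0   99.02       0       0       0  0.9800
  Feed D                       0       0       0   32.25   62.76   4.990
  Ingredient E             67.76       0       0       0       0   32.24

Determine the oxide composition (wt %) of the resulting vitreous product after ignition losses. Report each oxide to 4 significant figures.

Exact precision is carried through the solve — rounding to four significant digits applies to each working value as printed. A single rounding yields every reported number; derived quantities are recomputed in exact precision (the totals, net glass mass, the five compositions, ignition loss, yield) from the weighed amounts for 74.42 kg of glass exactly as shown in the problem or answer text.
Per-oxide mass from batch:
  K2O: 11.65·0.6776 = 7.894 kg
  TiO2: 8.738·0.9902 = 8.652 kg
  Al2O3: 51.77·0.003000 = 0.1553 kg
  MgO: 3.387·0.4753 + 4.833·0.3225 = 3.168 kg
  SiO2: 51.77·0.9951 + 4.833·0.6276 = 54.55 kg
LOI: 3.387·0.5247 + 51.77·0.001900 + 8.738·0.009800 + 4.833·0.04990 + 11.65·0.3224 = 5.958 kg
The glass mass, total less LOI, = 80.38 − 5.958 = 74.42 kg (= Σ oxide masses)
each wt % is 100 × oxide ÷ glass

Glass mass = 74.42 kg (batch 80.38 − LOI 5.958).
Composition: K2O 10.61%, TiO2 11.63%, Al2O3 0.2087%, MgO 4.258%, SiO2 73.30%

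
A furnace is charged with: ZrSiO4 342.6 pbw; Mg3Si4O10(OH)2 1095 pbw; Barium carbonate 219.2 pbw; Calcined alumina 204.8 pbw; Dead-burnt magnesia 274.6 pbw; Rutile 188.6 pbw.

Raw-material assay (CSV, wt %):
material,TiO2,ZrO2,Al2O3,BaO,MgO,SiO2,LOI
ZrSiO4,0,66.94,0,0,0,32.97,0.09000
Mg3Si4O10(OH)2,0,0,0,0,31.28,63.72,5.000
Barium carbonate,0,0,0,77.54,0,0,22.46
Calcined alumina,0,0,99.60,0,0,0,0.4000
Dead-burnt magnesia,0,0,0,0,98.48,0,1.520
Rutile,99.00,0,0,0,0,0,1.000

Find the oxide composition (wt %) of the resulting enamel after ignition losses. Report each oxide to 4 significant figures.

Values along the way appear rounded to four significant digits on the page; every computation carries full float precision from start to finish — every reported number undergoes a single rounding. The derived quantities (net glass mass, totals, six oxide percentages, yield, LOI) are recomputed from the batch weights for 2214 pbw of glass in full precision, as set out in the problem or answer text.
Mass of each oxide from the mix:
  TiO2: 188.6·0.9900 = 186.7 pbw
  ZrO2: 342.6·0.6694 = 229.3 pbw
  Al2O3: 204.8·0.9960 = 204.0 pbw
  BaO: 219.2·0.7754 = 170.0 pbw
  MgO: 1095·0.3128 + 274.6·0.9848 = 612.9 pbw
  SiO2: 342.6·0.3297 + 1095·0.6372 = 810.7 pbw
LOI: 342.6·9.000e-04 + 1095·0.05000 + 219.2·0.2246 + 204.8·0.004000 + 274.6·0.01520 + 188.6·0.01000 = 111.2 pbw
The glass mass, total less LOI, = 2325 − 111.2 = 2214 pbw (matching Σ of the oxides)
wt %: oxide over glass, times 100

Glass mass = 2214 pbw (batch 2325 − LOI 111.2).
Composition: TiO2 8.435%, ZrO2 10.36%, Al2O3 9.215%, BaO 7.678%, MgO 27.69%, SiO2 36.62%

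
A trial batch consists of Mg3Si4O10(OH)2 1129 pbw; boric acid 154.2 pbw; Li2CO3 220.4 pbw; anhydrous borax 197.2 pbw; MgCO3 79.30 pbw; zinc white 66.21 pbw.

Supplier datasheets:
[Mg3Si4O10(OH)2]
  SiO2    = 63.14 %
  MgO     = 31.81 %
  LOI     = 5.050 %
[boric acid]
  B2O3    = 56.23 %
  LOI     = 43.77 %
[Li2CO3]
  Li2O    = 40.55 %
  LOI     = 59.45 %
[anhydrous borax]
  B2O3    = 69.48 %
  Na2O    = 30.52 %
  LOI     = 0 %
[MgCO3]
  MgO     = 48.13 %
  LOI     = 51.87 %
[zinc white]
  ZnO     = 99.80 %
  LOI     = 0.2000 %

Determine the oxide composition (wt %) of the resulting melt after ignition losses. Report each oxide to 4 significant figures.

The working math keeps full float precision through the solve — the intermediate values are shown rounded to four significant figures in the printout — each reported value carries a single rounding. The derived quantities are carried starting from the weights on 1550 pbw of glass at full float precision (ignition loss, totals, yield, the six compositions, net glass mass), exactly as shown in either problem or answer.
What the batch supplies per oxide:
  ZnO: 66.21·0.9980 = 66.08 pbw
  B2O3: 154.2·0.5623 + 197.2·0.6948 = 223.7 pbw
  SiO2: 1129·0.6314 = 712.9 pbw
  MgO: 1129·0.3181 + 79.30·0.4813 = 397.3 pbw
  Li2O: 220.4·0.4055 = 89.37 pbw
  Na2O: 197.2·0.3052 = 60.19 pbw
LOI: 1129·0.05050 + 154.2·0.4377 + 220.4·0.5945 + 79.30·0.5187 + 66.21·0.002000 = 296.8 pbw
Glass = total batch minus LOI = 1846 − 296.8 = 1550 pbw (equal to the oxide-mass sum)
wt % = 100 × oxide mass / glass mass

Glass mass = 1550 pbw (batch 1846 − LOI 296.8).
Composition: ZnO 4.264%, B2O3 14.44%, SiO2 46.00%, MgO 25.64%, Li2O 5.768%, Na2O 3.884%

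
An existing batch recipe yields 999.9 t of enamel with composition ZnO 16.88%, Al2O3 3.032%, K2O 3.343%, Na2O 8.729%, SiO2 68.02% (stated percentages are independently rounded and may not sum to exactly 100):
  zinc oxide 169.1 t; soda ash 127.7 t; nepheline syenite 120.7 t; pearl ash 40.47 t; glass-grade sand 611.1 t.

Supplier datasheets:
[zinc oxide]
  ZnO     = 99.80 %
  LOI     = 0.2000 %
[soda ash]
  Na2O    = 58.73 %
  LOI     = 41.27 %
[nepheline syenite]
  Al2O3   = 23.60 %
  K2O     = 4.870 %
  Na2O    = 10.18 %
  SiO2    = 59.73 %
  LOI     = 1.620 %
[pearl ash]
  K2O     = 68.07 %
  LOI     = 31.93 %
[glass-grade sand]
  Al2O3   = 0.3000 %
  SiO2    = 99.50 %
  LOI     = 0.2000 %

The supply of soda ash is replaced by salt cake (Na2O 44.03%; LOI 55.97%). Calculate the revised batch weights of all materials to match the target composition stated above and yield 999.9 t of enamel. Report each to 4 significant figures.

Revised batch per 999.9 t enamel:
  zinc oxide: 169.1 t
  salt cake: 170.3 t
  nepheline syenite: 120.7 t
  pearl ash: 40.47 t
  glass-grade sand: 611.1 t
Total batch = 1112 t; LOI loss = 111.8 t

All internal work maintains full float precision at every stage — values along the way are printed rounded to four significant figures across the worked steps. Each reported figure is rounded only once; the derived quantities are computed starting from the weights per 999.9 t of glass at full precision (the totals, glass mass, the yield, five oxide percentages, ignition loss) exactly as shown in problem or answer.
Target masses of each oxide per 999.9 t enamel:
  ZnO: 16.88% × 999.9 = 168.8 t
  Al2O3: 3.032% × 999.9 = 30.32 t
  K2O: 3.343% × 999.9 = 33.43 t
  Na2O: 8.729% × 999.9 = 87.28 t
  SiO2: 68.02% × 999.9 = 680.1 t
Mass-balance tally per oxide on the weights just shown, for the quoted basis mass (target by target, the sums agree once rounding is allowed for):
  ZnO: 169.1·0.9980 = 168.8 t (target 168.8 t)
  Al2O3: 120.7·0.2360 + 611.1·0.003000 = 30.32 t (target 30.32 t)
  K2O: 120.7·0.04870 + 40.47·0.6807 = 33.43 t (target 33.43 t)
  Na2O: 170.3·0.4403 + 120.7·0.1018 = 87.27 t (target 87.28 t)
  SiO2: 120.7·0.5973 + 611.1·0.9950 = 680.1 t (target 680.1 t)
Glass-mass bookkeeping: batch Σ − ignition loss = 999.9 t (per-oxide target masses sum to 999.9 t; basis as stated: 999.9 t — rounding explains the deltas).
Batch grand total — Σ batch = 1112 t; loss to ignition Σ batch·LOI = 111.8 t; yield: glass divided by total = 89.95%.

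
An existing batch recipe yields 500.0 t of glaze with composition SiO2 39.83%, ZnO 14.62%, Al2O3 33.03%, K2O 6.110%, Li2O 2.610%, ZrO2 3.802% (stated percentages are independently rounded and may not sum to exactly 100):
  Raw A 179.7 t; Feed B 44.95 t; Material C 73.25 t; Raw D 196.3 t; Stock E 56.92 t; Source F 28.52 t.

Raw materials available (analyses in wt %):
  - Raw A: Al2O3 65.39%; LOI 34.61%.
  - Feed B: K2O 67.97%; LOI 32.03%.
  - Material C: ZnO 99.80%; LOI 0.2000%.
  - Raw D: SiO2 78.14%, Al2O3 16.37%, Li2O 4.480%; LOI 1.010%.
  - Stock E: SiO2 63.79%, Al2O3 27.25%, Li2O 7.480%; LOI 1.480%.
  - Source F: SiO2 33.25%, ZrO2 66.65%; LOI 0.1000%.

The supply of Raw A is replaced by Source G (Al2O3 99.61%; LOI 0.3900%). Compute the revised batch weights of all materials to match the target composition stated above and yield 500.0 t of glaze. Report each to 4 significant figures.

Revised batch per 500.0 t glaze:
  Source G: 118.0 t
  Feed B: 44.95 t
  Material C: 73.25 t
  Raw D: 196.3 t
  Stock E: 56.92 t
  Source F: 28.52 t
Total batch = 517.9 t; LOI loss = 17.86 t

Every computation keeps full precision from first step to last; the intermediate values are printed, rounded to 4 significant figures, in the printout; every reported result sees exactly one rounding; the derived quantities, which include LOI, net glass mass, yield, the totals, six oxide percentages, are rebuilt at full precision, as quoted within the problem or the answer, from the weighed amounts for 500.0 t of glass.
Per-oxide target masses for 500.0 t glaze:
  SiO2: 39.83% × 500.0 = 199.2 t
  ZnO: 14.62% × 500.0 = 73.10 t
  Al2O3: 33.03% × 500.0 = 165.2 t
  K2O: 6.110% × 500.0 = 30.55 t
  Li2O: 2.610% × 500.0 = 13.05 t
  ZrO2: 3.802% × 500.0 = 19.01 t
Balance tally, oxide-wise, working from each reported weight, per the basis as stated (every target is met by its sum modulo rounding of the values):
  SiO2: 196.3·0.7814 + 56.92·0.6379 + 28.52·0.3325 = 199.2 t (target 199.2 t)
  ZnO: 73.25·0.9980 = 73.10 t (target 73.10 t)
  Al2O3: 118.0·0.9961 + 196.3·0.1637 + 56.92·0.2725 = 165.2 t (target 165.2 t)
  K2O: 44.95·0.6797 = 30.55 t (target 30.55 t)
  Li2O: 196.3·0.04480 + 56.92·0.07480 = 13.05 t (target 13.05 t)
  ZrO2: 28.52·0.6665 = 19.01 t (target 19.01 t)
Auditing the glass mass value: whole batch net of LOI = 500.1 t (oxide target masses add up to 500.0 t; with the basis standing at 500.0 t — deltas are rounding alone).
Batch grand total — Σ batch = 517.9 t; loss to ignition Σ batch·LOI = 17.86 t; yield, glass over the total, = 96.55%.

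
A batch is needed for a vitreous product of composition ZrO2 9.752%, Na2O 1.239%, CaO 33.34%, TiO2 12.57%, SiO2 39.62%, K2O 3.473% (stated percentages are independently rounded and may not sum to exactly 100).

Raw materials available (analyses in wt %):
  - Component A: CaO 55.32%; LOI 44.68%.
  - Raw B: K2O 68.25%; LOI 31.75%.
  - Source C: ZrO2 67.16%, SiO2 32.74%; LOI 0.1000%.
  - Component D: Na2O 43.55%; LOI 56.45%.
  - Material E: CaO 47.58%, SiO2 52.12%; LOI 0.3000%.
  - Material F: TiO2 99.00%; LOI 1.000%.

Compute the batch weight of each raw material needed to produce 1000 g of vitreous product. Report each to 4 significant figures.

Batch per 1000 g vitreous product:
  Component A: 27.32 g
  Raw B: 50.89 g
  Source C: 145.2 g
  Component D: 28.45 g
  Material E: 669.0 g
  Material F: 127.0 g
Total batch = 1048 g; LOI loss = 47.85 g; yield = 95.43%

The intermediate values are displayed, with 4-significant-digit rounding, across the worked steps; all internal work carries full precision throughout — a single rounding completes every reported value. The derived quantities are recomputed starting from the weights per 1000 g of glass at full float precision (the yield, the totals, six oxide percentages, net glass mass, ignition loss) as quoted within the problem or the answer.
The oxide mass targets at 1000 g vitreous product:
  ZrO2: 9.752% × 1000 = 97.52 g
  Na2O: 1.239% × 1000 = 12.39 g
  CaO: 33.34% × 1000 = 333.4 g
  TiO2: 12.57% × 1000 = 125.7 g
  SiO2: 39.62% × 1000 = 396.2 g
  K2O: 3.473% × 1000 = 34.73 g
Mass-balance tally per oxide using the reported weights, at the basis given (sum by sum, the targets are met inside rounding margins):
  ZrO2: 145.2·0.6716 = 97.52 g (target 97.52 g)
  Na2O: 28.45·0.4355 = 12.39 g (target 12.39 g)
  CaO: 27.32·0.5532 + 669.0·0.4758 = 333.4 g (target 333.4 g)
  TiO2: 127.0·0.9900 = 125.7 g (target 125.7 g)
  SiO2: 145.2·0.3274 + 669.0·0.5212 = 396.2 g (target 396.2 g)
  K2O: 50.89·0.6825 = 34.73 g (target 34.73 g)
Glass-mass bookkeeping: total batch − LOI = 1000 g (summing oxide targets gives 999.9 g; stated basis 1000 g — gaps are rounding artifacts).
Batch grand total — Σ batch = 1048 g; LOI loss = Σ batch·LOI = 47.85 g; yield, glass over the total, = 95.43%.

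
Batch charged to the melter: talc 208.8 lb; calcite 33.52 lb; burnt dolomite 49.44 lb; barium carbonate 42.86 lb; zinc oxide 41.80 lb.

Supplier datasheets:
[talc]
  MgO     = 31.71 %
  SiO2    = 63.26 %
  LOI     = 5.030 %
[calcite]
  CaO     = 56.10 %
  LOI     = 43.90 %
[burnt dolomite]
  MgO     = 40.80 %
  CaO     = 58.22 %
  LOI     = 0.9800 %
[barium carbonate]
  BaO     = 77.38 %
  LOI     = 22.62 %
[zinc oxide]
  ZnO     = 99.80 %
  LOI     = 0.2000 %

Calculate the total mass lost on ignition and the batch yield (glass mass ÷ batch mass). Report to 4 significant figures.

The whole derivation runs at full precision in every operation; intermediates appear rounded off to 4 significant figures in the working; every reported number undergoes a single rounding. The derived quantities (glass mass, ignition loss, five oxide percentages, the yield, the totals) are recomputed from the batch weights on 340.9 lb of glass at exact precision exactly as printed in either problem or answer.
Ignition loss by material:
  talc: 208.8 × 0.05030 = 10.50 lb
  calcite: 33.52 × 0.4390 = 14.72 lb
  burnt dolomite: 49.44 × 0.009800 = 0.4845 lb
  barium carbonate: 42.86 × 0.2262 = 9.695 lb
  zinc oxide: 41.80 × 0.002000 = 0.08360 lb
Total LOI = 35.48 lb
Glass = batch − LOI = 376.4 − 35.48 = 340.9 lb

LOI loss = 35.48 lb; glass = 340.9 lb; yield = 90.57%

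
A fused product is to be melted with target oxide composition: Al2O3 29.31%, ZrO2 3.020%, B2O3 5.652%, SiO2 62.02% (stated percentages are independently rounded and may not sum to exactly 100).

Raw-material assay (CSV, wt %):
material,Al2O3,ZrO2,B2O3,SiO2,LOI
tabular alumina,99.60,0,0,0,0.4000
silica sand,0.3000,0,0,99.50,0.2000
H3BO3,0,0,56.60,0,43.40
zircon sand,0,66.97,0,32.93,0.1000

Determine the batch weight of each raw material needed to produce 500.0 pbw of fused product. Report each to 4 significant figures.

Batch per 500.0 pbw fused product:
  tabular alumina: 146.2 pbw
  silica sand: 304.2 pbw
  H3BO3: 49.93 pbw
  zircon sand: 22.55 pbw
Total batch = 522.9 pbw; LOI loss = 22.89 pbw; yield = 95.62%

In-progress results appear, rounded to 4 significant digits, within the worked lines — the whole derivation keeps exact precision through the solve — every reported figure is rounded exactly once. The derived quantities, which include the four compositions, the yield, ignition loss, net glass mass, the totals, are re-derived at full float precision, as quoted within the question or the answer, using the weight values for 500.0 pbw of glass.
The oxide mass targets at 500.0 pbw fused product:
  Al2O3: 29.31% × 500.0 = 146.6 pbw
  ZrO2: 3.020% × 500.0 = 15.10 pbw
  B2O3: 5.652% × 500.0 = 28.26 pbw
  SiO2: 62.02% × 500.0 = 310.1 pbw
Mass-balance tally per oxide using the reported weights, relative to the basis at hand (sums match the target masses modulo rounding of the values):
  Al2O3: 146.2·0.9960 + 304.2·0.003000 = 146.5 pbw (target 146.6 pbw)
  ZrO2: 22.55·0.6697 = 15.10 pbw (target 15.10 pbw)
  B2O3: 49.93·0.5660 = 28.26 pbw (target 28.26 pbw)
  SiO2: 304.2·0.9950 + 22.55·0.3293 = 310.1 pbw (target 310.1 pbw)
Glass-mass bookkeeping: Σ batch − LOI loss = 500.0 pbw (per-oxide target masses sum to 500.0 pbw; against the stated basis, 500.0 pbw — differing by rounding only).
Batch grand total — Σ batch = 522.9 pbw; LOI loss = Σ batch·LOI = 22.89 pbw; glass ÷ batch gives a yield of 95.62%.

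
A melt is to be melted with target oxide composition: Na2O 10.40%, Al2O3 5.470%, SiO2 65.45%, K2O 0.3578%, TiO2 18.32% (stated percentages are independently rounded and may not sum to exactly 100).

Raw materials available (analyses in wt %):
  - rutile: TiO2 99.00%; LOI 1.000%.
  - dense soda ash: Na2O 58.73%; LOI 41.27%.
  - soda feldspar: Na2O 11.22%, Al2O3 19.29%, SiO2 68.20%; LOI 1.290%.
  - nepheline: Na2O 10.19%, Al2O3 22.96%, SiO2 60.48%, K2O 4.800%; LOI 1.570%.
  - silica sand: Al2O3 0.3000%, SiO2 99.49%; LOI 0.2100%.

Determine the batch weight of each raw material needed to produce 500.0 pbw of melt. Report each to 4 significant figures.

Each numeric step keeps full float precision through every step — intermediates are printed with 4-significant-figure rounding within the worked lines; each reported result includes exactly one rounding. All derived quantities (the five compositions, ignition loss, net glass mass, the yield, totals) are recomputed from the weighed amounts per 500.0 pbw of glass in exact precision as quoted within question or answer.
Per-oxide target masses for 500.0 pbw melt:
  Na2O: 10.40% × 500.0 = 52.00 pbw
  Al2O3: 5.470% × 500.0 = 27.35 pbw
  SiO2: 65.45% × 500.0 = 327.2 pbw
  K2O: 0.3578% × 500.0 = 1.789 pbw
  TiO2: 18.32% × 500.0 = 91.60 pbw
Verifying the oxide balance working from each reported weight, per the basis as stated (summed amounts equal target values inside rounding margins):
  Na2O: 64.18·0.5873 + 93.66·0.1122 + 37.27·0.1019 = 52.00 pbw (target 52.00 pbw)
  Al2O3: 93.66·0.1929 + 37.27·0.2296 + 242.1·0.003000 = 27.35 pbw (target 27.35 pbw)
  SiO2: 93.66·0.6820 + 37.27·0.6048 + 242.1·0.9949 = 327.3 pbw (target 327.2 pbw)
  K2O: 37.27·0.04800 = 1.789 pbw (target 1.789 pbw)
  TiO2: 92.53·0.9900 = 91.60 pbw (target 91.60 pbw)
The glass-mass cross-check: net batch after ignition = 500.0 pbw (the Σ of target masses is 500.0 pbw; the stated basis being 500.0 pbw — differing by rounding only).
Total batch = Σ batch = 529.7 pbw; Σ batch·LOI gives LOI loss = 29.71 pbw; the yield ratio, glass ÷ batch: 94.39%.

Batch per 500.0 pbw melt:
  rutile: 92.53 pbw
  dense soda ash: 64.18 pbw
  soda feldspar: 93.66 pbw
  nepheline: 37.27 pbw
  silica sand: 242.1 pbw
Total batch = 529.7 pbw; LOI loss = 29.71 pbw; yield = 94.39%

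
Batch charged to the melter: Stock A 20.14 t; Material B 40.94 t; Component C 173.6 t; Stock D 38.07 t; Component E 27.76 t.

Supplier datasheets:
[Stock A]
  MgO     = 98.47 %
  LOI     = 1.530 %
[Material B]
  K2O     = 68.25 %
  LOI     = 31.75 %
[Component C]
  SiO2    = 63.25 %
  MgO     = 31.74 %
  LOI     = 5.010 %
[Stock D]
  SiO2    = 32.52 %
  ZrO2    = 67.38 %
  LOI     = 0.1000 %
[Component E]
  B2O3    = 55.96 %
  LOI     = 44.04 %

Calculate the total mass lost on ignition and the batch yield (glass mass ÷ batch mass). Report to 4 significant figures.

Working values appear rounded to 4 significant figures alongside each step — the whole derivation maintains exact precision from start to finish — each reported figure receives exactly one rounding. All derived quantities are re-derived in exact precision (five oxide percentages, the totals, glass mass, ignition loss, yield) starting from the weights on 266.2 t of glass as quoted within the problem or answer text.
Material-by-material LOI:
  Stock A: 20.14 × 0.01530 = 0.3081 t
  Material B: 40.94 × 0.3175 = 13.00 t
  Component C: 173.6 × 0.05010 = 8.697 t
  Stock D: 38.07 × 0.001000 = 0.03807 t
  Component E: 27.76 × 0.4404 = 12.23 t
Total LOI = 34.27 t
Glass = batch − LOI = 300.5 − 34.27 = 266.2 t

LOI loss = 34.27 t; glass = 266.2 t; yield = 88.60%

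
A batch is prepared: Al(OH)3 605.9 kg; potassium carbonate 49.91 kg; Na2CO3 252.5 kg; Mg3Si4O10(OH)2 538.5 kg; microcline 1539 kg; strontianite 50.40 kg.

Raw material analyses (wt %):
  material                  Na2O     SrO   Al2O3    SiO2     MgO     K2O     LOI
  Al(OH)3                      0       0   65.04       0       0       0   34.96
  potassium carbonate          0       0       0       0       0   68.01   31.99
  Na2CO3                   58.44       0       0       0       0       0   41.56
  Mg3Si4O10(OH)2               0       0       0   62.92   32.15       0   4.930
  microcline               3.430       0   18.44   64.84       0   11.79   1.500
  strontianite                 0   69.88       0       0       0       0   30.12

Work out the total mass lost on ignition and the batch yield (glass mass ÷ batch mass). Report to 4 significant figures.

LOI loss = 397.5 kg; glass = 2639 kg; yield = 86.91%

All internal work maintains full precision end to end; mid-chain values are displayed (rounded to 4 significant digits) on the page; every reported figure is rounded only once. All derived quantities, which include LOI, totals, net glass mass, yield, six oxide percentages, are rebuilt at exact precision, as quoted within the question or the answer, using the weight values for 2639 kg of glass.
LOI of each material in turn:
  Al(OH)3: 605.9 × 0.3496 = 211.8 kg
  potassium carbonate: 49.91 × 0.3199 = 15.97 kg
  Na2CO3: 252.5 × 0.4156 = 104.9 kg
  Mg3Si4O10(OH)2: 538.5 × 0.04930 = 26.55 kg
  microcline: 1539 × 0.01500 = 23.09 kg
  strontianite: 50.40 × 0.3012 = 15.18 kg
Total LOI = 397.5 kg
Glass = batch − LOI = 3036 − 397.5 = 2639 kg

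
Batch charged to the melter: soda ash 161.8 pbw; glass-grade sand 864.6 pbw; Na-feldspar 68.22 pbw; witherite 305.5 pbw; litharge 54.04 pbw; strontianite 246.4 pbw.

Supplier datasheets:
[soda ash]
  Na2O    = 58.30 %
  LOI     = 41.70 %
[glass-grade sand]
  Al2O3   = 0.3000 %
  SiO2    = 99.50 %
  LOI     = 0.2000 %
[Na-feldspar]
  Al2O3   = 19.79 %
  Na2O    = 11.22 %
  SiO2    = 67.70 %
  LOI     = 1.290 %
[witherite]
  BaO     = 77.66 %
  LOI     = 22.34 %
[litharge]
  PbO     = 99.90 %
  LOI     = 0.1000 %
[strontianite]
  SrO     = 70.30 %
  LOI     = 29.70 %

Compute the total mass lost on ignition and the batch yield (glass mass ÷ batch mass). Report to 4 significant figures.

LOI loss = 211.6 pbw; glass = 1489 pbw; yield = 87.56%

The working math runs at exact precision through the solve. Intermediates are shown rounded to 4 significant digits at each printed step; every reported value undergoes a single rounding — the derived quantities, including ignition loss, yield, the six compositions, net glass mass, the totals, are carried from the batch weights on 1489 pbw of glass in full float precision, as quoted within either problem or answer.
Per-material ignition loss:
  soda ash: 161.8 × 0.4170 = 67.47 pbw
  glass-grade sand: 864.6 × 0.002000 = 1.729 pbw
  Na-feldspar: 68.22 × 0.01290 = 0.8800 pbw
  witherite: 305.5 × 0.2234 = 68.25 pbw
  litharge: 54.04 × 0.001000 = 0.05404 pbw
  strontianite: 246.4 × 0.2970 = 73.18 pbw
Total LOI = 211.6 pbw
Glass = batch − LOI = 1701 − 211.6 = 1489 pbw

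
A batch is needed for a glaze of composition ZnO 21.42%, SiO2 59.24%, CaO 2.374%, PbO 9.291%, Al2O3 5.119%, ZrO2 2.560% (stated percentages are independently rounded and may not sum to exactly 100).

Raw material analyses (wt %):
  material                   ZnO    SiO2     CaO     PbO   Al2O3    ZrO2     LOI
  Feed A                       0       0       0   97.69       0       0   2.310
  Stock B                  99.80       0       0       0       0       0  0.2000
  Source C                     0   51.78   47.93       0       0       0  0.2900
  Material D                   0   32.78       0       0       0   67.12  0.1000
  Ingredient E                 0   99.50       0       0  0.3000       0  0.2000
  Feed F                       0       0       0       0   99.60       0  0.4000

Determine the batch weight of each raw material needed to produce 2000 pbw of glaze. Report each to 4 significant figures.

Every computation keeps full float precision at all times; values along the way are shown (rounded to 4 significant figures) at each printed step — each reported result takes exactly one rounding — the derived quantities are carried in full precision (LOI, glass mass, totals, six oxide percentages, the yield) from the batch weights at 2000 pbw of glass as given in the problem or answer text.
Per-oxide target masses for 2000 pbw glaze:
  ZnO: 21.42% × 2000 = 428.4 pbw
  SiO2: 59.24% × 2000 = 1185 pbw
  CaO: 2.374% × 2000 = 47.48 pbw
  PbO: 9.291% × 2000 = 185.8 pbw
  Al2O3: 5.119% × 2000 = 102.4 pbw
  ZrO2: 2.560% × 2000 = 51.20 pbw
A balance pass over the oxides, per the reported batch figures, for the quoted basis mass (target by target, the sums agree inside rounding margins):
  ZnO: 429.3·0.9980 = 428.4 pbw (target 428.4 pbw)
  SiO2: 99.06·0.5178 + 76.28·0.3278 + 1114·0.9950 = 1185 pbw (target 1185 pbw)
  CaO: 99.06·0.4793 = 47.48 pbw (target 47.48 pbw)
  PbO: 190.2·0.9769 = 185.8 pbw (target 185.8 pbw)
  Al2O3: 1114·0.003000 + 99.44·0.9960 = 102.4 pbw (target 102.4 pbw)
  ZrO2: 76.28·0.6712 = 51.20 pbw (target 51.20 pbw)
Glass mass check: batch Σ − ignition loss = 2000 pbw (targets for the oxides total 2000 pbw; versus the stated basis of 2000 pbw — any gap is answer rounding).
Whole-batch sum: Σ batch = 2008 pbw; Σ batch·LOI gives LOI loss = 8.242 pbw; yield = glass ÷ total batch = 99.59%.

Batch per 2000 pbw glaze:
  Feed A: 190.2 pbw
  Stock B: 429.3 pbw
  Source C: 99.06 pbw
  Material D: 76.28 pbw
  Ingredient E: 1114 pbw
  Feed F: 99.44 pbw
Total batch = 2008 pbw; LOI loss = 8.242 pbw; yield = 99.59%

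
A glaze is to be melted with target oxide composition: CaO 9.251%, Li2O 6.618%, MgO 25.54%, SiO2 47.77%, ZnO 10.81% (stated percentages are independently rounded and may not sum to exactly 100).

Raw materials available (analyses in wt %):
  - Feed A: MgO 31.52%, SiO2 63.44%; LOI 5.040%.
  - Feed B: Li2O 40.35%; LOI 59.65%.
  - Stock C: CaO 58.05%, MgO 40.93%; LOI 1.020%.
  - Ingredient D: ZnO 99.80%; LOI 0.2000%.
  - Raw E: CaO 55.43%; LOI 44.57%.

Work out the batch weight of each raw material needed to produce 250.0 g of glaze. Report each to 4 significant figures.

The working math runs at full precision at each step; working values appear rounded to four significant digits as written — each reported result is rounded a single time — all derived quantities, which include LOI, yield, five oxide percentages, glass mass, the totals, are rebuilt at exact precision, exactly as printed in either problem or answer, from the batch weights per 250.0 g of glass.
Oxide mass targets, per 250.0 g glaze:
  CaO: 9.251% × 250.0 = 23.13 g
  Li2O: 6.618% × 250.0 = 16.55 g
  MgO: 25.54% × 250.0 = 63.85 g
  SiO2: 47.77% × 250.0 = 119.4 g
  ZnO: 10.81% × 250.0 = 27.02 g
Oxide-by-oxide audit working from each reported weight, on the stated basis (summed amounts equal target values given rounding of the digits):
  CaO: 11.03·0.5805 + 30.17·0.5543 = 23.13 g (target 23.13 g)
  Li2O: 41.00·0.4035 = 16.54 g (target 16.55 g)
  MgO: 188.2·0.3152 + 11.03·0.4093 = 63.84 g (target 63.85 g)
  SiO2: 188.2·0.6344 = 119.4 g (target 119.4 g)
  ZnO: 27.08·0.9980 = 27.03 g (target 27.02 g)
Consistency of the glass mass: total batch − LOI = 249.9 g (the targets, summed, come to 250.0 g; basis as stated: 250.0 g — a pure rounding effect).
Batch grand total — Σ batch = 297.5 g; Σ batch·LOI gives LOI loss = 47.56 g; yield = glass ÷ total batch = 84.01%.

Batch per 250.0 g glaze:
  Feed A: 188.2 g
  Feed B: 41.00 g
  Stock C: 11.03 g
  Ingredient D: 27.08 g
  Raw E: 30.17 g
Total batch = 297.5 g; LOI loss = 47.56 g; yield = 84.01%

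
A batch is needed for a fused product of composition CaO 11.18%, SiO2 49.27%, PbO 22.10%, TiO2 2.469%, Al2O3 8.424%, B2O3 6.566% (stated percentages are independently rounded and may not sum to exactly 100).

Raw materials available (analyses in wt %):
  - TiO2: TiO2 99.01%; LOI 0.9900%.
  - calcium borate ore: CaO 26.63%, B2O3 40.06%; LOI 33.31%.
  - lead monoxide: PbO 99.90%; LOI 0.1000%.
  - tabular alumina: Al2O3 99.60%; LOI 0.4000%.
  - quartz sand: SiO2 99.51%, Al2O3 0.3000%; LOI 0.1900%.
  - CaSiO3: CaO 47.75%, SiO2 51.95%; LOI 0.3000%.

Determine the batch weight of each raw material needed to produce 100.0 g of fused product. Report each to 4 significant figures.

Batch per 100.0 g fused product:
  TiO2: 2.494 g
  calcium borate ore: 16.39 g
  lead monoxide: 22.12 g
  tabular alumina: 8.331 g
  quartz sand: 42.06 g
  CaSiO3: 14.27 g
Total batch = 105.7 g; LOI loss = 5.662 g; yield = 94.64%

Full float precision is held from start to finish — mid-chain values are rounded to 4 significant figures wherever printed; a single rounding finalizes every reported number — all derived quantities are recomputed starting from the weights at 100.0 g of glass in full float precision (ignition loss, the six compositions, yield, the totals, glass mass), as quoted within the problem or answer text.
Target masses of each oxide per 100.0 g fused product:
  CaO: 11.18% × 100.0 = 11.18 g
  SiO2: 49.27% × 100.0 = 49.27 g
  PbO: 22.10% × 100.0 = 22.10 g
  TiO2: 2.469% × 100.0 = 2.469 g
  Al2O3: 8.424% × 100.0 = 8.424 g
  B2O3: 6.566% × 100.0 = 6.566 g
Per-oxide balance check on the weights just shown, relative to the basis at hand (every target is met by its sum within answer rounding):
  CaO: 16.39·0.2663 + 14.27·0.4775 = 11.18 g (target 11.18 g)
  SiO2: 42.06·0.9951 + 14.27·0.5195 = 49.27 g (target 49.27 g)
  PbO: 22.12·0.9990 = 22.10 g (target 22.10 g)
  TiO2: 2.494·0.9901 = 2.469 g (target 2.469 g)
  Al2O3: 8.331·0.9960 + 42.06·0.003000 = 8.424 g (target 8.424 g)
  B2O3: 16.39·0.4006 = 6.566 g (target 6.566 g)
The glass-mass cross-check: net batch after ignition = 100.0 g (summing oxide targets gives 100.0 g; versus the stated basis of 100.0 g — any gap is answer rounding).
Whole-batch sum: Σ batch = 105.7 g; Σ batch·LOI gives LOI loss = 5.662 g; glass ÷ batch gives a yield of 94.64%.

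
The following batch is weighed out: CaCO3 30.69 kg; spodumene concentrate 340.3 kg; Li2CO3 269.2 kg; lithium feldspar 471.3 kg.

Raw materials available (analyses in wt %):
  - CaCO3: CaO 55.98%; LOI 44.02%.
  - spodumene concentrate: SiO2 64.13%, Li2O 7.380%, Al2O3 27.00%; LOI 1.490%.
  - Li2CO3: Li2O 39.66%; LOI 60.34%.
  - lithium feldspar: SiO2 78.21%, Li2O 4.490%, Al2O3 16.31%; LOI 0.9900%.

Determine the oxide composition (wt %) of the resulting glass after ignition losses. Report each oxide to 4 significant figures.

The working math keeps exact precision at each step — intermediates appear, with 4-significant-figure rounding, across the worked steps; a single rounding yields each reported figure. The derived quantities (the yield, the totals, the four compositions, LOI, net glass mass) are carried at full precision from the batch weights per 925.8 kg of glass as set out in the problem or answer text.
What the batch supplies per oxide:
  SiO2: 340.3·0.6413 + 471.3·0.7821 = 586.8 kg
  CaO: 30.69·0.5598 = 17.18 kg
  Li2O: 340.3·0.07380 + 269.2·0.3966 + 471.3·0.04490 = 153.0 kg
  Al2O3: 340.3·0.2700 + 471.3·0.1631 = 168.8 kg
LOI: 30.69·0.4402 + 340.3·0.01490 + 269.2·0.6034 + 471.3·0.009900 = 185.7 kg
Glass = total batch minus LOI = 1111 − 185.7 = 925.8 kg (= the summed oxide contributions)
each wt % is 100 × oxide ÷ glass

Glass mass = 925.8 kg (batch 1111 − LOI 185.7).
Composition: SiO2 63.39%, CaO 1.856%, Li2O 16.53%, Al2O3 18.23%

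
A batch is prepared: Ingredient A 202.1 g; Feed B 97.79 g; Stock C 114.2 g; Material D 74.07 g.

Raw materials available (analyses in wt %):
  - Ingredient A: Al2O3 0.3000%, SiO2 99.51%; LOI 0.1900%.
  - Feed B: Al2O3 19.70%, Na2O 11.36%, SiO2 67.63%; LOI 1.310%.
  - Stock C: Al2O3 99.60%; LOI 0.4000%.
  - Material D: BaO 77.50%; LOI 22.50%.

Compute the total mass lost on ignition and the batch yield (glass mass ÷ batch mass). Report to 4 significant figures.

Working values appear rounded to four significant digits in the printout — full float precision is kept in every operation — exactly one rounding is applied to each reported value. Derived quantities are computed using the weight values per 469.4 g of glass at full float precision (yield, four oxide percentages, glass mass, LOI, the totals), as written in the problem or answer text.
LOI of each material in turn:
  Ingredient A: 202.1 × 0.001900 = 0.3840 g
  Feed B: 97.79 × 0.01310 = 1.281 g
  Stock C: 114.2 × 0.004000 = 0.4568 g
  Material D: 74.07 × 0.2250 = 16.67 g
Total LOI = 18.79 g
Glass = batch − LOI = 488.2 − 18.79 = 469.4 g

LOI loss = 18.79 g; glass = 469.4 g; yield = 96.15%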